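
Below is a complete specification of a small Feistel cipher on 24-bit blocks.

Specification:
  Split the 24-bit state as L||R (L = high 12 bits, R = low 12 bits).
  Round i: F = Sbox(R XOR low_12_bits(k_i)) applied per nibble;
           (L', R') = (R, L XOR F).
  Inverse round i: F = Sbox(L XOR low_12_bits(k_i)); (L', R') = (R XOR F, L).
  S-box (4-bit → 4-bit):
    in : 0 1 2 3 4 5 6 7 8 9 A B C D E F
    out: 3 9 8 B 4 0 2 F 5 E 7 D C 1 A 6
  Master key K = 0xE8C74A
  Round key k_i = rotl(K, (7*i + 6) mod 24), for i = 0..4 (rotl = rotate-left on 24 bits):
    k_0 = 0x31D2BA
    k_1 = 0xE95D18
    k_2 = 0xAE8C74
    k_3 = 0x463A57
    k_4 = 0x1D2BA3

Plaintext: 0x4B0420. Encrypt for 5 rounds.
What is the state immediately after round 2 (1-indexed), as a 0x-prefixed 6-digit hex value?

0x657966

s_0 = plaintext = 0x4B0420
s_1 = Round(s_0, k_0) = 0x420657
s_2 = Round(s_1, k_1) = 0x657966
s_3 = Round(s_2, k_2) = 0x9666CF
s_4 = Round(s_3, k_3) = 0x6CF583
s_5 = Round(s_4, k_4) = 0x583C4C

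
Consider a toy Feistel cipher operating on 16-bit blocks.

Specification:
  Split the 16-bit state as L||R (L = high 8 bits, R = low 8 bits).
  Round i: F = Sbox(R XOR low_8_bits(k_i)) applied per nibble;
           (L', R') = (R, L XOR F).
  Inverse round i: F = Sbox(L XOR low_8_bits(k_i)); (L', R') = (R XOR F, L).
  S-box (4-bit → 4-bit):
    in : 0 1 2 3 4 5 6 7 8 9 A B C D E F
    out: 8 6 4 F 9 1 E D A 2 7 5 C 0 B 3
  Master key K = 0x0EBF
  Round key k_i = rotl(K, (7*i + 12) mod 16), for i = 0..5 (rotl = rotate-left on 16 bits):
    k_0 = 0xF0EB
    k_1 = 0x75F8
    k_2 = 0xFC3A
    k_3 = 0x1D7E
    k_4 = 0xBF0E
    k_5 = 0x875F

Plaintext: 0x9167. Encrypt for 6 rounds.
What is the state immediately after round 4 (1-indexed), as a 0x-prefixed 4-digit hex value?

s_0 = plaintext = 0x9167
s_1 = Round(s_0, k_0) = 0x673D
s_2 = Round(s_1, k_1) = 0x3DA6
s_3 = Round(s_2, k_2) = 0xA611
s_4 = Round(s_3, k_3) = 0x1145
s_5 = Round(s_4, k_4) = 0x4584
s_6 = Round(s_5, k_5) = 0x8440

0x1145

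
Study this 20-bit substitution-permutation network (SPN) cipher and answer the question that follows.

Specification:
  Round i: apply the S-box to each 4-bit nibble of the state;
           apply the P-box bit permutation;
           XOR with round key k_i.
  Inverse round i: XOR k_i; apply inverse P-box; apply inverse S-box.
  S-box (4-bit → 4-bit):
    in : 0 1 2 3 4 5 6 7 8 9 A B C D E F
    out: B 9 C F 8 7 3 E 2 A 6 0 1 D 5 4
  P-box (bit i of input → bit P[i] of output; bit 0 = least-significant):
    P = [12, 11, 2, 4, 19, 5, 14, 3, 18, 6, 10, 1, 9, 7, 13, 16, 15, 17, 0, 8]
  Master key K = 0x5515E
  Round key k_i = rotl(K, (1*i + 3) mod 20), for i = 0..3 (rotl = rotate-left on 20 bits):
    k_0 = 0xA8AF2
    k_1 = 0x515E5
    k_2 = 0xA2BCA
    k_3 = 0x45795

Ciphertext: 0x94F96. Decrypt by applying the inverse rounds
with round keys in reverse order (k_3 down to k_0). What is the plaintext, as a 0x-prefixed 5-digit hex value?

0xB1B08

s_0 = ciphertext = 0x94F96
s_1 = InvRound(s_0, k_3) = 0xF41C6
s_2 = InvRound(s_1, k_2) = 0xBDC2A
s_3 = InvRound(s_2, k_1) = 0x380DA
s_4 = InvRound(s_3, k_0) = 0xB1B08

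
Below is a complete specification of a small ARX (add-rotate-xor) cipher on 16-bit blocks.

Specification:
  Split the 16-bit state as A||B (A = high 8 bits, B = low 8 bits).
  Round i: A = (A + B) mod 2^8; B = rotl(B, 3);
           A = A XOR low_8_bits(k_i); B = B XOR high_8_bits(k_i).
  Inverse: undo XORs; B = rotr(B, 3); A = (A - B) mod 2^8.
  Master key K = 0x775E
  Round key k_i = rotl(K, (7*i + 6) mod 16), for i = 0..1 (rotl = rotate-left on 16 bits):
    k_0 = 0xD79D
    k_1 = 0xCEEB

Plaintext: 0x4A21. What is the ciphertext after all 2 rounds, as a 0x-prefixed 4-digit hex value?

s_0 = plaintext = 0x4A21
s_1 = Round(s_0, k_0) = 0xF6DE
s_2 = Round(s_1, k_1) = 0x3F38

0x3F38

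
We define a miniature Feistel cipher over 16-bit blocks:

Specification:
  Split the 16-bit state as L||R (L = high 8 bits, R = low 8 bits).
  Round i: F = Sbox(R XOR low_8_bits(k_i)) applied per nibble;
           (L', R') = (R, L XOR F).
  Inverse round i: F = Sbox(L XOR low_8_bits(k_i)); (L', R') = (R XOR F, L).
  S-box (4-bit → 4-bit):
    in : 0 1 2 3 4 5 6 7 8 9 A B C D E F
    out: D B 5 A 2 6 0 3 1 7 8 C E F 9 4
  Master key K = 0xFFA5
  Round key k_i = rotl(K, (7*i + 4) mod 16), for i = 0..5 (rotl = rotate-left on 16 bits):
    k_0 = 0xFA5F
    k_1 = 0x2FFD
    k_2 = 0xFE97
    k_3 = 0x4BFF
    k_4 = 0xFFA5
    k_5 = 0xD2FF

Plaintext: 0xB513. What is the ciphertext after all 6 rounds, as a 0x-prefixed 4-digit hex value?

0x9923

s_0 = plaintext = 0xB513
s_1 = Round(s_0, k_0) = 0x139B
s_2 = Round(s_1, k_1) = 0x9B13
s_3 = Round(s_2, k_2) = 0x1389
s_4 = Round(s_3, k_3) = 0x8923
s_5 = Round(s_4, k_4) = 0x2399
s_6 = Round(s_5, k_5) = 0x9923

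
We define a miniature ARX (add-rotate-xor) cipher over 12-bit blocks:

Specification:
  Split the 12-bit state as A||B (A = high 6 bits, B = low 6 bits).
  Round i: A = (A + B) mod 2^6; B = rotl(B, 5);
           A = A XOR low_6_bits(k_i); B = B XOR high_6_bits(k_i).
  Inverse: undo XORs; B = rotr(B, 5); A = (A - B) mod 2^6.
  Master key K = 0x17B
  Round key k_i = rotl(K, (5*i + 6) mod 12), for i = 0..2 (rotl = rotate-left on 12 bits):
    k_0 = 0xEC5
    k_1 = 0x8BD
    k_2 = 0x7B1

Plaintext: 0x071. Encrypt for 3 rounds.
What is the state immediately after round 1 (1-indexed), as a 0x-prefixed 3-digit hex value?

0xDC3

s_0 = plaintext = 0x071
s_1 = Round(s_0, k_0) = 0xDC3
s_2 = Round(s_1, k_1) = 0x1C3
s_3 = Round(s_2, k_2) = 0xEFF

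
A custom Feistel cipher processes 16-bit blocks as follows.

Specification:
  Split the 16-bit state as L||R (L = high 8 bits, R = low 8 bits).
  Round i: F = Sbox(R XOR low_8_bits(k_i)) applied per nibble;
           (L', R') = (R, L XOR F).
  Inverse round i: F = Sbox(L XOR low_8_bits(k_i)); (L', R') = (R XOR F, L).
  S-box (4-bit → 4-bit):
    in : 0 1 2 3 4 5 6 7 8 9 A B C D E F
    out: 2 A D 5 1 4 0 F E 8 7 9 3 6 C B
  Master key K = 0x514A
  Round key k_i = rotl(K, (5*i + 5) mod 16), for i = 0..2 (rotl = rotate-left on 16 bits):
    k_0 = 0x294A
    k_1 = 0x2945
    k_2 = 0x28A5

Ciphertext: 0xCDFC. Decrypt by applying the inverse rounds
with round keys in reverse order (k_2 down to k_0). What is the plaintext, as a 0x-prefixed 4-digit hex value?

s_0 = ciphertext = 0xCDFC
s_1 = InvRound(s_0, k_2) = 0xF2CD
s_2 = InvRound(s_1, k_1) = 0x52F2
s_3 = InvRound(s_2, k_0) = 0x5C52

0x5C52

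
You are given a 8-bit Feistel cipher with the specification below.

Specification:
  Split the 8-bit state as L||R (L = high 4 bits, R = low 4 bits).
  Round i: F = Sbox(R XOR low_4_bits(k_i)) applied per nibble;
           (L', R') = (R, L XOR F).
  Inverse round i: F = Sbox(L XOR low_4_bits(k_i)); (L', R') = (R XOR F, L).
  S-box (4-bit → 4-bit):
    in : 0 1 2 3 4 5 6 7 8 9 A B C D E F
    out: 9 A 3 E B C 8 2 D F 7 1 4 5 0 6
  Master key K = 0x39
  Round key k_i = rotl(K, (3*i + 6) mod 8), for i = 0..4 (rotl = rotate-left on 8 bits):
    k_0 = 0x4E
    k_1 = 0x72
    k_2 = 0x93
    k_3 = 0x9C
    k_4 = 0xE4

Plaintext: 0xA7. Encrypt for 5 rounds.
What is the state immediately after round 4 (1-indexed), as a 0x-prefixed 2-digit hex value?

s_0 = plaintext = 0xA7
s_1 = Round(s_0, k_0) = 0x75
s_2 = Round(s_1, k_1) = 0x55
s_3 = Round(s_2, k_2) = 0x5D
s_4 = Round(s_3, k_3) = 0xDF
s_5 = Round(s_4, k_4) = 0xFC

0xDF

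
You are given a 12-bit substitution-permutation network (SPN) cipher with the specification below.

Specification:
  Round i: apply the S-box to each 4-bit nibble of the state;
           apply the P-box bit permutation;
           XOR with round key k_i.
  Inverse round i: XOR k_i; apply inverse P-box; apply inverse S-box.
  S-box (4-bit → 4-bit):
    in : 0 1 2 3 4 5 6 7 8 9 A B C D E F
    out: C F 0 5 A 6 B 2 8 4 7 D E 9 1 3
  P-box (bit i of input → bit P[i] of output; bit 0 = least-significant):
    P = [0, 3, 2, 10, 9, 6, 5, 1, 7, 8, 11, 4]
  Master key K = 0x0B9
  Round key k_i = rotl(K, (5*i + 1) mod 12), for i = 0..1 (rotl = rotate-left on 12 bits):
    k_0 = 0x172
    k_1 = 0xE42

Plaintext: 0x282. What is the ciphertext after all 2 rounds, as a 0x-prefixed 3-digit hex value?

s_0 = plaintext = 0x282
s_1 = Round(s_0, k_0) = 0x170
s_2 = Round(s_1, k_1) = 0x396

0x396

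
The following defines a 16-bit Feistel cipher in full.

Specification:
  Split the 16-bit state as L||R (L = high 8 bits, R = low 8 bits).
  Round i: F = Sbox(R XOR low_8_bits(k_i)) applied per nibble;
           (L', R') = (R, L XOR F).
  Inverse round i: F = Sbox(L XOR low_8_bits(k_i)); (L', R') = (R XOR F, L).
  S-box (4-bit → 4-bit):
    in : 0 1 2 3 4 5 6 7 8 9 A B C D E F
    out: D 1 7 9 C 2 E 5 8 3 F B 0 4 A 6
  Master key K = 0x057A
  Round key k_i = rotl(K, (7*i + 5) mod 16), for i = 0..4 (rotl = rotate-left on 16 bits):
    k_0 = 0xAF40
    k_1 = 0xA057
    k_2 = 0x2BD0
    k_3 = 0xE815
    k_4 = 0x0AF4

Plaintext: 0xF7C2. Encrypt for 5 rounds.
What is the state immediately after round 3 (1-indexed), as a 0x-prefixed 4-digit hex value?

0xB795

s_0 = plaintext = 0xF7C2
s_1 = Round(s_0, k_0) = 0xC270
s_2 = Round(s_1, k_1) = 0x70B7
s_3 = Round(s_2, k_2) = 0xB795
s_4 = Round(s_3, k_3) = 0x953A
s_5 = Round(s_4, k_4) = 0x3A9F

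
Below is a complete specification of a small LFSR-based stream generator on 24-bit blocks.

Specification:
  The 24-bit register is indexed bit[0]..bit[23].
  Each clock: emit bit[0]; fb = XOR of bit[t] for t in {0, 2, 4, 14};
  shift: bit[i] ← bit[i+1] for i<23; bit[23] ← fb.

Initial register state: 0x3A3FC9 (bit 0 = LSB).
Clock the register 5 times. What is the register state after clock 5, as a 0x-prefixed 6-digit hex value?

0x79D1FE

reg_0 = 0x3A3FC9
clock 1: out=1, reg = 0x9D1FE4
clock 2: out=0, reg = 0xCE8FF2
clock 3: out=0, reg = 0xE747F9
clock 4: out=1, reg = 0xF3A3FC
clock 5: out=0, reg = 0x79D1FE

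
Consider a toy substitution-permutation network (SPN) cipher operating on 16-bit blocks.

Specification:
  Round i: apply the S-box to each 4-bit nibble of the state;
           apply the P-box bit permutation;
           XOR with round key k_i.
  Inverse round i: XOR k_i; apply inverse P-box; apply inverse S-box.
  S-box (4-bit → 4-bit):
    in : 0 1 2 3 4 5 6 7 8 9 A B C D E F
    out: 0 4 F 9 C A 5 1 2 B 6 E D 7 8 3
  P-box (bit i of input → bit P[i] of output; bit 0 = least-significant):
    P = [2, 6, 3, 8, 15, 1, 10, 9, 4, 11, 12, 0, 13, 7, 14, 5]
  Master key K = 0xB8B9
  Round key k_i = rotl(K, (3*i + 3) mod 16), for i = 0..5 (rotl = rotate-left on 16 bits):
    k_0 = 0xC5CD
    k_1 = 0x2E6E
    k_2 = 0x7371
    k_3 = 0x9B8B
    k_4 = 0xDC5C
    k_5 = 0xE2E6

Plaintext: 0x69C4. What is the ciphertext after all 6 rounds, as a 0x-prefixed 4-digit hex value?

s_0 = plaintext = 0x69C4
s_1 = Round(s_0, k_0) = 0x2AD4
s_2 = Round(s_1, k_1) = 0xD3C4
s_3 = Round(s_2, k_2) = 0x94E8
s_4 = Round(s_3, k_3) = 0xA96A
s_5 = Round(s_4, k_4) = 0x1085
s_6 = Round(s_5, k_5) = 0xA3A4

0xA3A4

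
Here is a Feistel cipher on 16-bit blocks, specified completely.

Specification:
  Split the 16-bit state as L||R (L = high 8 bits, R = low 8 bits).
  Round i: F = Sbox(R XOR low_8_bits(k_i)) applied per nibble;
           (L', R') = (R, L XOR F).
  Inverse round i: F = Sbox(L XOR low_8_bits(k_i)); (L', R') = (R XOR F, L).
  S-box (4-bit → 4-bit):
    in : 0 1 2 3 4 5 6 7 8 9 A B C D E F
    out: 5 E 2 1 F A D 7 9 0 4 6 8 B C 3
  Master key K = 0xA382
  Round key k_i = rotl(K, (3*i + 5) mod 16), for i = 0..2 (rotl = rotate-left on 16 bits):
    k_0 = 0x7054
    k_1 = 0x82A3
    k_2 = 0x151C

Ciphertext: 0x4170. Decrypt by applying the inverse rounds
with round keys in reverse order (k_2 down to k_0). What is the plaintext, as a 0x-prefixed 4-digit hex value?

0x0338

s_0 = ciphertext = 0x4170
s_1 = InvRound(s_0, k_2) = 0xDB41
s_2 = InvRound(s_1, k_1) = 0x38DB
s_3 = InvRound(s_2, k_0) = 0x0338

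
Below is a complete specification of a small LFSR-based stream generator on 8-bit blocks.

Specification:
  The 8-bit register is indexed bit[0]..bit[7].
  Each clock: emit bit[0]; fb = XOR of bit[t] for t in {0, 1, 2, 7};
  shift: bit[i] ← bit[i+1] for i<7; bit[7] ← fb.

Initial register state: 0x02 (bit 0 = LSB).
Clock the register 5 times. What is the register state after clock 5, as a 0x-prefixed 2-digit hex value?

reg_0 = 0x02
clock 1: out=0, reg = 0x81
clock 2: out=1, reg = 0x40
clock 3: out=0, reg = 0x20
clock 4: out=0, reg = 0x10
clock 5: out=0, reg = 0x08

0x08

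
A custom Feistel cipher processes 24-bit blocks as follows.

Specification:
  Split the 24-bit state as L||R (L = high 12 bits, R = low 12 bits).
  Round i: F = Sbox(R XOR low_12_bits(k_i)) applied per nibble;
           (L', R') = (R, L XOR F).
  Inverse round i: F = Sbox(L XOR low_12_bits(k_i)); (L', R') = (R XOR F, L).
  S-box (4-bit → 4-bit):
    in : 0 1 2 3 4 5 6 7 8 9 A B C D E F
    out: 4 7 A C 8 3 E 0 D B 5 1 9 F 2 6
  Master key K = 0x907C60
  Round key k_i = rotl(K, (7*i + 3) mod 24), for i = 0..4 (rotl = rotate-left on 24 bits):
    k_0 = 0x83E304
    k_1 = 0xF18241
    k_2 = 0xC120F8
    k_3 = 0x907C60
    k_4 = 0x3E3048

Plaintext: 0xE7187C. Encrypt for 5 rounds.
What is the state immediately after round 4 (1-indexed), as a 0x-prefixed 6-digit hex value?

0xFFDB0C

s_0 = plaintext = 0xE7187C
s_1 = Round(s_0, k_0) = 0x87CF7C
s_2 = Round(s_1, k_1) = 0xF7C7B3
s_3 = Round(s_2, k_2) = 0x7B3FFD
s_4 = Round(s_3, k_3) = 0xFFDB0C
s_5 = Round(s_4, k_4) = 0xB0CE75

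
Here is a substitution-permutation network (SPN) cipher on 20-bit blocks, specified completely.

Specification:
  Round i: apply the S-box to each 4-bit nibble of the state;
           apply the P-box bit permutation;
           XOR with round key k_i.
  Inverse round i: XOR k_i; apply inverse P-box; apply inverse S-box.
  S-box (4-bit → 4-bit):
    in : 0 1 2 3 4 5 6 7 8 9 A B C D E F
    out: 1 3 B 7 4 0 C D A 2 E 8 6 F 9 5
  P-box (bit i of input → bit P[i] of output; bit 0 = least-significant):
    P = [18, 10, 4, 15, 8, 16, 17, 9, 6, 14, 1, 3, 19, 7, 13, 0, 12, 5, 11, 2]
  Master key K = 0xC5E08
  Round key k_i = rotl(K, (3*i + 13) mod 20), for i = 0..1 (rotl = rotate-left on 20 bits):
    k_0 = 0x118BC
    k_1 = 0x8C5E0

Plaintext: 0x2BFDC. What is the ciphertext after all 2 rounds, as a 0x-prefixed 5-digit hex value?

s_0 = plaintext = 0x2BFDC
s_1 = Round(s_0, k_0) = 0x20FCB
s_2 = Round(s_1, k_1) = 0x35586

0x35586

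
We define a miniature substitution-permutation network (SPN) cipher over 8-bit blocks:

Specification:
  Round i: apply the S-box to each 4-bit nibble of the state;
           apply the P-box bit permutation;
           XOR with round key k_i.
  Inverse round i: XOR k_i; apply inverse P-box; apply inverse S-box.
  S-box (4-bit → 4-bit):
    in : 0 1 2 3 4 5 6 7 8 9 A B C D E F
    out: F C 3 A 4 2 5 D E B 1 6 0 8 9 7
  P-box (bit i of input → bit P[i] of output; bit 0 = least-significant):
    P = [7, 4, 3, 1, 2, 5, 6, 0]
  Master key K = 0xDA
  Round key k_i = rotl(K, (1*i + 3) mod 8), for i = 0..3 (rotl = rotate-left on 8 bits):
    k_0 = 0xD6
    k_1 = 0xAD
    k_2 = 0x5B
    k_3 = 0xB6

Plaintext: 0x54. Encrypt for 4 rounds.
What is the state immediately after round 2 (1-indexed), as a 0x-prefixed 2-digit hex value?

0x4B

s_0 = plaintext = 0x54
s_1 = Round(s_0, k_0) = 0xFE
s_2 = Round(s_1, k_1) = 0x4B
s_3 = Round(s_2, k_2) = 0x03
s_4 = Round(s_3, k_3) = 0xC1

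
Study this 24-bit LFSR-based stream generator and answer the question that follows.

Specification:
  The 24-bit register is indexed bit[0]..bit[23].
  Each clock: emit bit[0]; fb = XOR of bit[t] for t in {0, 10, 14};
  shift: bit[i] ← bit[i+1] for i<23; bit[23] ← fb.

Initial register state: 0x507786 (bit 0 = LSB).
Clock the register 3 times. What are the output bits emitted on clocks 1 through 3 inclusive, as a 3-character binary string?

reg_0 = 0x507786
clock 1: out=0, reg = 0x283BC3
clock 2: out=1, reg = 0x941DE1
clock 3: out=1, reg = 0x4A0EF0

011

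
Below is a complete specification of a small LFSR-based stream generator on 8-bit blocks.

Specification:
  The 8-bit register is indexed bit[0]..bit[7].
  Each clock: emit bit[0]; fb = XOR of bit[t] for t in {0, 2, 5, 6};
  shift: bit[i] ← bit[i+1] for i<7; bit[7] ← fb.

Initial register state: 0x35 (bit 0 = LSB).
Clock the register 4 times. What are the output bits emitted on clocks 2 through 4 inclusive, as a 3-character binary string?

010

reg_0 = 0x35
clock 1: out=1, reg = 0x9A
clock 2: out=0, reg = 0x4D
clock 3: out=1, reg = 0xA6
clock 4: out=0, reg = 0x53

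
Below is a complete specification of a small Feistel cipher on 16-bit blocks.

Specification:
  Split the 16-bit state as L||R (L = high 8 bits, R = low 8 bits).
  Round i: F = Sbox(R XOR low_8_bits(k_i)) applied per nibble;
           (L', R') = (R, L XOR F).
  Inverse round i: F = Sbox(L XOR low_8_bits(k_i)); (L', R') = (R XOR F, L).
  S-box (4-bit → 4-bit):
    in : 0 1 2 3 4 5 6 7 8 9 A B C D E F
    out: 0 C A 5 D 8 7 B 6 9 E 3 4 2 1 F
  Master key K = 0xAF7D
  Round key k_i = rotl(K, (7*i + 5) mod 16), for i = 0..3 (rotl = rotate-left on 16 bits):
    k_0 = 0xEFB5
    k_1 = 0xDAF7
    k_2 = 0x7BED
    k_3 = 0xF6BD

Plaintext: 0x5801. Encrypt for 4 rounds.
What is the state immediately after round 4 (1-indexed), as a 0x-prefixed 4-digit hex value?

0xD2E4

s_0 = plaintext = 0x5801
s_1 = Round(s_0, k_0) = 0x0165
s_2 = Round(s_1, k_1) = 0x659B
s_3 = Round(s_2, k_2) = 0x9BD2
s_4 = Round(s_3, k_3) = 0xD2E4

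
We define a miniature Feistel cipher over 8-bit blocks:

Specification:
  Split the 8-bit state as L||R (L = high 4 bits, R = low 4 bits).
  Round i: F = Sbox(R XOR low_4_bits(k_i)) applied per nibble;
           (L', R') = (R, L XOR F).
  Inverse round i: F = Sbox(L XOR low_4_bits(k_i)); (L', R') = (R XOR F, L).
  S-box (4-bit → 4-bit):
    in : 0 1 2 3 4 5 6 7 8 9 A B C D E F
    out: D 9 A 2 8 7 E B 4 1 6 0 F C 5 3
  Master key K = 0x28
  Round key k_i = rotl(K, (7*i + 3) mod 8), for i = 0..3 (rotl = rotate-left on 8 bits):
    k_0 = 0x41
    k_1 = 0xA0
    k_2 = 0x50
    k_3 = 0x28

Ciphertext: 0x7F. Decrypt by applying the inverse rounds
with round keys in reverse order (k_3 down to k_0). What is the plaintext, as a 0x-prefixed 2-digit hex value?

s_0 = ciphertext = 0x7F
s_1 = InvRound(s_0, k_3) = 0xC7
s_2 = InvRound(s_1, k_2) = 0x8C
s_3 = InvRound(s_2, k_1) = 0x88
s_4 = InvRound(s_3, k_0) = 0x98

0x98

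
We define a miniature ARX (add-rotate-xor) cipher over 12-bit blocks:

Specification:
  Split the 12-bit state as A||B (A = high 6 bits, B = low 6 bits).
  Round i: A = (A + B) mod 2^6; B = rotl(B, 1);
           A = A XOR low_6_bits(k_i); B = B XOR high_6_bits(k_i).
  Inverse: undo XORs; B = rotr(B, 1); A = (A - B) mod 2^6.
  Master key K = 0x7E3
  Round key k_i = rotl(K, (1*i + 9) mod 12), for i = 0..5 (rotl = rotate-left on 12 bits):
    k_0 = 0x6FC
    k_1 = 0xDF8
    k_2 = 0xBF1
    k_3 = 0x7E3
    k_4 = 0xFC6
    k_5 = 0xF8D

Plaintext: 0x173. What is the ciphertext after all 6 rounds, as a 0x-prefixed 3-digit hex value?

0x622

s_0 = plaintext = 0x173
s_1 = Round(s_0, k_0) = 0x13C
s_2 = Round(s_1, k_1) = 0xE0E
s_3 = Round(s_2, k_2) = 0xDF3
s_4 = Round(s_3, k_3) = 0x278
s_5 = Round(s_4, k_4) = 0x1CE
s_6 = Round(s_5, k_5) = 0x622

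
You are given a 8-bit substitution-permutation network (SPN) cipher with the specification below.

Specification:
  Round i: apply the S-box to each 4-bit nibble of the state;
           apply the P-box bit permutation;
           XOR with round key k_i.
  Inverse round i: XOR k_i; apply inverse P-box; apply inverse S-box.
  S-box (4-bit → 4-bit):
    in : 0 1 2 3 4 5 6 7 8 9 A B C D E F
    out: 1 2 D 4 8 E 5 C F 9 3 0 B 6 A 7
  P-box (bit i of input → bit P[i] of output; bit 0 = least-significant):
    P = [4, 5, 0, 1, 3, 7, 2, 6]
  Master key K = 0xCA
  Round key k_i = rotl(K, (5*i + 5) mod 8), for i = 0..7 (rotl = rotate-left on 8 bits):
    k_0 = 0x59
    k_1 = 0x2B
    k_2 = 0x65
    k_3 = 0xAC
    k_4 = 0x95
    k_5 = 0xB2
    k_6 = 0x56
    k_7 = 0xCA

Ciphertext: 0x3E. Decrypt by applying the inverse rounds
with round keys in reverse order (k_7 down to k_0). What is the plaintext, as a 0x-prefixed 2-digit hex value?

0x52

s_0 = ciphertext = 0x3E
s_1 = InvRound(s_0, k_7) = 0x5A
s_2 = InvRound(s_1, k_6) = 0x6B
s_3 = InvRound(s_2, k_5) = 0xC6
s_4 = InvRound(s_3, k_4) = 0x42
s_5 = InvRound(s_4, k_3) = 0x8E
s_6 = InvRound(s_5, k_2) = 0xC5
s_7 = InvRound(s_6, k_1) = 0x8E
s_8 = InvRound(s_7, k_0) = 0x52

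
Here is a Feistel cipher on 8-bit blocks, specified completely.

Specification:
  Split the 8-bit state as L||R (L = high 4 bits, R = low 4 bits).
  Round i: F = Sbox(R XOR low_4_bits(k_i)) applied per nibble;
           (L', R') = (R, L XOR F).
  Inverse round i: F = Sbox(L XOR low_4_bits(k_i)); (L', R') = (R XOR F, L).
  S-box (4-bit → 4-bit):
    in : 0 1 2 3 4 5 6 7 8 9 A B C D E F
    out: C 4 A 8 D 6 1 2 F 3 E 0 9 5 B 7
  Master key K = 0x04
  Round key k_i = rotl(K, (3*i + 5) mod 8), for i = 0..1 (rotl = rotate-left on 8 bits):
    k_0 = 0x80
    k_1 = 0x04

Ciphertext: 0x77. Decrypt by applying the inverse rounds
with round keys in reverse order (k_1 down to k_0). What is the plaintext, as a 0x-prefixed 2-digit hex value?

0x0F

s_0 = ciphertext = 0x77
s_1 = InvRound(s_0, k_1) = 0xF7
s_2 = InvRound(s_1, k_0) = 0x0F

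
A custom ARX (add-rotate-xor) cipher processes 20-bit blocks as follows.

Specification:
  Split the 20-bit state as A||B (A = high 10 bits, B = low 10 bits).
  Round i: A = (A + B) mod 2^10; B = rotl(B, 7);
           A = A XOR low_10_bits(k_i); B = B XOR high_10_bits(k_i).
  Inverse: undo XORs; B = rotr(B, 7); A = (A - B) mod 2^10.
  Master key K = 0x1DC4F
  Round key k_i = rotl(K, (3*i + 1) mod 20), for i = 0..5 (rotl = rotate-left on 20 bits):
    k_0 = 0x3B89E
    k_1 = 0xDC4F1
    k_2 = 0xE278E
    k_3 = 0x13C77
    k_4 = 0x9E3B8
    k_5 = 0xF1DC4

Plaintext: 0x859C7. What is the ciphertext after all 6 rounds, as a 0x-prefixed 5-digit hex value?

s_0 = plaintext = 0x859C7
s_1 = Round(s_0, k_0) = 0xD0F56
s_2 = Round(s_1, k_1) = 0x9A01B
s_3 = Round(s_2, k_2) = 0x4360A
s_4 = Round(s_3, k_3) = 0xD810E
s_5 = Round(s_4, k_4) = 0xF5959
s_6 = Round(s_5, k_5) = 0x3AF6C

0x3AF6C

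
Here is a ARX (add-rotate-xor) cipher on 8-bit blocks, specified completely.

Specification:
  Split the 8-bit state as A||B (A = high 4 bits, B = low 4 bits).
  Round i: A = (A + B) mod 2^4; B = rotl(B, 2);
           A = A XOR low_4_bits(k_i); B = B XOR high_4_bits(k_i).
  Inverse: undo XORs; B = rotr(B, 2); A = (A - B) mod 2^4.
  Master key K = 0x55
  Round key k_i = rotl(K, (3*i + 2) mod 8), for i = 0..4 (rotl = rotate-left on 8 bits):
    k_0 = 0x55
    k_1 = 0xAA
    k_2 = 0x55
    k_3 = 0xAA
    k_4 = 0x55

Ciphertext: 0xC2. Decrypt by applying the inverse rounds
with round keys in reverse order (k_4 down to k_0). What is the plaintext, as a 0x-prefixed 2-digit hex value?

0xED

s_0 = ciphertext = 0xC2
s_1 = InvRound(s_0, k_4) = 0xCD
s_2 = InvRound(s_1, k_3) = 0x9D
s_3 = InvRound(s_2, k_2) = 0xA2
s_4 = InvRound(s_3, k_1) = 0xE2
s_5 = InvRound(s_4, k_0) = 0xED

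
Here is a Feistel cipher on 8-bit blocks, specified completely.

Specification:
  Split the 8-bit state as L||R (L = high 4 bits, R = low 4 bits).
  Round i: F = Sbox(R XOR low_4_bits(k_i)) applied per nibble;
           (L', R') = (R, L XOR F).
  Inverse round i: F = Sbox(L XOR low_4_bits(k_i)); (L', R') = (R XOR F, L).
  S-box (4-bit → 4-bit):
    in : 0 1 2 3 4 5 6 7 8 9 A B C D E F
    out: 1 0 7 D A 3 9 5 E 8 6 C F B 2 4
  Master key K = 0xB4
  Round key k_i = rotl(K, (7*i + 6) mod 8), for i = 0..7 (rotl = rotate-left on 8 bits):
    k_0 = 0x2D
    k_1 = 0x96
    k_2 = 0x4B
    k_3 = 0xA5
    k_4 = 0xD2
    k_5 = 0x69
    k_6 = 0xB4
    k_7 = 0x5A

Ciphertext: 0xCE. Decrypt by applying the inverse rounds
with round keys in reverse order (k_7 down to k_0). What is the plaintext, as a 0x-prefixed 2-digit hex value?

0x3D

s_0 = ciphertext = 0xCE
s_1 = InvRound(s_0, k_7) = 0x7C
s_2 = InvRound(s_1, k_6) = 0x17
s_3 = InvRound(s_2, k_5) = 0x91
s_4 = InvRound(s_3, k_4) = 0xD9
s_5 = InvRound(s_4, k_3) = 0x7D
s_6 = InvRound(s_5, k_2) = 0x27
s_7 = InvRound(s_6, k_1) = 0xD2
s_8 = InvRound(s_7, k_0) = 0x3D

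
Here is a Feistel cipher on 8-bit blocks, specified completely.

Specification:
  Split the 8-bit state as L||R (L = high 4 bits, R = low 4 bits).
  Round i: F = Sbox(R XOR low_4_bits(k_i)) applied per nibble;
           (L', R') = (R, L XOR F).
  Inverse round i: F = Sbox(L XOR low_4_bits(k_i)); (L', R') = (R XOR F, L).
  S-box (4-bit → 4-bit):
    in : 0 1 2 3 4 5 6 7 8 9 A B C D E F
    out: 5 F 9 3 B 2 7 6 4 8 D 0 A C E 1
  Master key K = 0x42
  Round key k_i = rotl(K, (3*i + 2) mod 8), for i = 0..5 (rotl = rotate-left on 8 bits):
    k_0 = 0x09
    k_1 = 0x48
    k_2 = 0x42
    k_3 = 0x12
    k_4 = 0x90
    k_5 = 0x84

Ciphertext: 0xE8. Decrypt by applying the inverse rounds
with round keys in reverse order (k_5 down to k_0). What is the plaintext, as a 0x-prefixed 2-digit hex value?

0x01

s_0 = ciphertext = 0xE8
s_1 = InvRound(s_0, k_5) = 0x5E
s_2 = InvRound(s_1, k_4) = 0xC5
s_3 = InvRound(s_2, k_3) = 0xBC
s_4 = InvRound(s_3, k_2) = 0x4B
s_5 = InvRound(s_4, k_1) = 0x14
s_6 = InvRound(s_5, k_0) = 0x01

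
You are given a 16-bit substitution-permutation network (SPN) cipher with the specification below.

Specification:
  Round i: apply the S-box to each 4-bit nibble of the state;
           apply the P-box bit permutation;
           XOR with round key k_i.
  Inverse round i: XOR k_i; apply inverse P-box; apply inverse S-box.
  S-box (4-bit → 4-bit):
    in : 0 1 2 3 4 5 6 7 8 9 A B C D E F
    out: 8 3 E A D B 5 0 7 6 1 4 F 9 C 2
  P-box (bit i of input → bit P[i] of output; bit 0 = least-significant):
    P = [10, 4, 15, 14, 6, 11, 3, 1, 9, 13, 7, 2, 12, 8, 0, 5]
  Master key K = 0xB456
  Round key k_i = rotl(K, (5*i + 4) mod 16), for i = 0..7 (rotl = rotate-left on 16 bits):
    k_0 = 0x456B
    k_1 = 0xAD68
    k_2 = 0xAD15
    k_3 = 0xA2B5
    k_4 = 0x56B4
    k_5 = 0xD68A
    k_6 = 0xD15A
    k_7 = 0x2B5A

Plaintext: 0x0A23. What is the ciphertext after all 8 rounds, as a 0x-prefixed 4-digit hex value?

0xA023

s_0 = plaintext = 0x0A23
s_1 = Round(s_0, k_0) = 0x0F51
s_2 = Round(s_1, k_1) = 0x811A
s_3 = Round(s_2, k_2) = 0x9254
s_4 = Round(s_3, k_3) = 0x4F72
s_5 = Round(s_4, k_4) = 0xA685
s_6 = Round(s_5, k_5) = 0x8852
s_7 = Round(s_6, k_6) = 0x2A89
s_8 = Round(s_7, k_7) = 0xA023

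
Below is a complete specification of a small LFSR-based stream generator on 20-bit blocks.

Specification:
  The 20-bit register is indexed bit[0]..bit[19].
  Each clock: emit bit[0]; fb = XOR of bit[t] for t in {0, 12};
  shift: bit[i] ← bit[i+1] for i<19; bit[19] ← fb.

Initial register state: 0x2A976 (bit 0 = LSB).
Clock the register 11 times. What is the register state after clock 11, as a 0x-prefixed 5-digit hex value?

reg_0 = 0x2A976
clock 1: out=0, reg = 0x154BB
clock 2: out=1, reg = 0x0AA5D
clock 3: out=1, reg = 0x8552E
clock 4: out=0, reg = 0xC2A97
clock 5: out=1, reg = 0xE154B
clock 6: out=1, reg = 0x70AA5
clock 7: out=1, reg = 0xB8552
clock 8: out=0, reg = 0x5C2A9
clock 9: out=1, reg = 0xAE154
clock 10: out=0, reg = 0x570AA
clock 11: out=0, reg = 0xAB855

0xAB855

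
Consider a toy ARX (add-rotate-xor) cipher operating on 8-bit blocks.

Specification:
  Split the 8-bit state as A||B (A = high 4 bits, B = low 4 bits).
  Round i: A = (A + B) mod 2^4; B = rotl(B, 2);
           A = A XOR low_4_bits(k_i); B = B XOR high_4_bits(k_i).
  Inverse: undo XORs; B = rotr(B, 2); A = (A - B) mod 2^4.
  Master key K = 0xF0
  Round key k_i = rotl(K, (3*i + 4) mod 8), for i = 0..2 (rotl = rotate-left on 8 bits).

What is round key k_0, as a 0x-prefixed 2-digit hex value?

0x0F

K = 0xF0
k_0 = rotl(K, (3*0+4) mod 8) = rotl(K, 4) = 0x0F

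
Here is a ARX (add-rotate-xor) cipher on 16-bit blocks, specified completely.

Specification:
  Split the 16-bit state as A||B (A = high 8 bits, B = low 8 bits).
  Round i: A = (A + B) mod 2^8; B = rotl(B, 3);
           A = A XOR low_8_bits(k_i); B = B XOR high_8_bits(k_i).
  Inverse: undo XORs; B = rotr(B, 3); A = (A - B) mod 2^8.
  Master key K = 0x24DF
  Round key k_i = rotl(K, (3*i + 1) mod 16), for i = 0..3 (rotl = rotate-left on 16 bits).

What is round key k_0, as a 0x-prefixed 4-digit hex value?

K = 0x24DF
k_0 = rotl(K, (3*0+1) mod 16) = rotl(K, 1) = 0x49BE

0x49BE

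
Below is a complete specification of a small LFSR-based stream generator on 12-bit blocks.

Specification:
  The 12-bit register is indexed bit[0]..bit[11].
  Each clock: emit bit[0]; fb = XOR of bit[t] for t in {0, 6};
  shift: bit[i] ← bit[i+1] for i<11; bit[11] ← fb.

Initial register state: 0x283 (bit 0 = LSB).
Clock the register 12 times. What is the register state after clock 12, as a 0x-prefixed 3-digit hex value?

0x0C9

reg_0 = 0x283
clock 1: out=1, reg = 0x941
clock 2: out=1, reg = 0x4A0
clock 3: out=0, reg = 0x250
clock 4: out=0, reg = 0x928
clock 5: out=0, reg = 0x494
clock 6: out=0, reg = 0x24A
clock 7: out=0, reg = 0x925
clock 8: out=1, reg = 0xC92
clock 9: out=0, reg = 0x649
clock 10: out=1, reg = 0x324
clock 11: out=0, reg = 0x192
clock 12: out=0, reg = 0x0C9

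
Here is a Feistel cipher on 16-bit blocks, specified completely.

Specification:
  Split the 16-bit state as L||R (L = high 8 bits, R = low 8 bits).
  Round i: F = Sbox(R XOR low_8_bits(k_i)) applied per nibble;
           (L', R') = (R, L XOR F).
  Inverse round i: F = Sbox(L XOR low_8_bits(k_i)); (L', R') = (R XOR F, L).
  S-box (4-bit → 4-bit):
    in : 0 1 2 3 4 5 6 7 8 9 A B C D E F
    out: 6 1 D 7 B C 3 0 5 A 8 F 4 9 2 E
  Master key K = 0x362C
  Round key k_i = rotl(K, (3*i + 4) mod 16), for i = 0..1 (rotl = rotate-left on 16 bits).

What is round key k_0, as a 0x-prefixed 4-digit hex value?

0x62C3

K = 0x362C
k_0 = rotl(K, (3*0+4) mod 16) = rotl(K, 4) = 0x62C3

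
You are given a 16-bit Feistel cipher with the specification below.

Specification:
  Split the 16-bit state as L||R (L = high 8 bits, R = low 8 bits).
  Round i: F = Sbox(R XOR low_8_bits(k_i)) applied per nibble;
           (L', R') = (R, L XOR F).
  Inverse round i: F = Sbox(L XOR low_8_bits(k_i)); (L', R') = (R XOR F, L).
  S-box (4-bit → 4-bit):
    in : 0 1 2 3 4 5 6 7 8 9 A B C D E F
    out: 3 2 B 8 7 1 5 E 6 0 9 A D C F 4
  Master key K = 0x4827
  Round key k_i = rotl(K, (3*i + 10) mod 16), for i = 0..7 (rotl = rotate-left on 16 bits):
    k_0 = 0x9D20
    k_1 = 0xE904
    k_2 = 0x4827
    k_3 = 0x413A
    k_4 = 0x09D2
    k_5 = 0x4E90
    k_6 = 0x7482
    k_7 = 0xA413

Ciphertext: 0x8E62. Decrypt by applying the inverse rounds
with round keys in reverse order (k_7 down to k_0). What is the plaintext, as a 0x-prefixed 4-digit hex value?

0x977D

s_0 = ciphertext = 0x8E62
s_1 = InvRound(s_0, k_7) = 0x6E8E
s_2 = InvRound(s_1, k_6) = 0x736E
s_3 = InvRound(s_2, k_5) = 0x9673
s_4 = InvRound(s_3, k_4) = 0x0496
s_5 = InvRound(s_4, k_3) = 0x1904
s_6 = InvRound(s_5, k_2) = 0x8B19
s_7 = InvRound(s_6, k_1) = 0x7D8B
s_8 = InvRound(s_7, k_0) = 0x977D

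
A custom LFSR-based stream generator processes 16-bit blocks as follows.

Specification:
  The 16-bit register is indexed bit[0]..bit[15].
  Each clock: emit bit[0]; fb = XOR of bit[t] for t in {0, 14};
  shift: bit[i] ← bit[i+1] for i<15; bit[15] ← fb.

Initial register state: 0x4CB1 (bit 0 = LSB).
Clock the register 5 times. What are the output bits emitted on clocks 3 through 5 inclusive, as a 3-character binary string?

001

reg_0 = 0x4CB1
clock 1: out=1, reg = 0x2658
clock 2: out=0, reg = 0x132C
clock 3: out=0, reg = 0x0996
clock 4: out=0, reg = 0x04CB
clock 5: out=1, reg = 0x8265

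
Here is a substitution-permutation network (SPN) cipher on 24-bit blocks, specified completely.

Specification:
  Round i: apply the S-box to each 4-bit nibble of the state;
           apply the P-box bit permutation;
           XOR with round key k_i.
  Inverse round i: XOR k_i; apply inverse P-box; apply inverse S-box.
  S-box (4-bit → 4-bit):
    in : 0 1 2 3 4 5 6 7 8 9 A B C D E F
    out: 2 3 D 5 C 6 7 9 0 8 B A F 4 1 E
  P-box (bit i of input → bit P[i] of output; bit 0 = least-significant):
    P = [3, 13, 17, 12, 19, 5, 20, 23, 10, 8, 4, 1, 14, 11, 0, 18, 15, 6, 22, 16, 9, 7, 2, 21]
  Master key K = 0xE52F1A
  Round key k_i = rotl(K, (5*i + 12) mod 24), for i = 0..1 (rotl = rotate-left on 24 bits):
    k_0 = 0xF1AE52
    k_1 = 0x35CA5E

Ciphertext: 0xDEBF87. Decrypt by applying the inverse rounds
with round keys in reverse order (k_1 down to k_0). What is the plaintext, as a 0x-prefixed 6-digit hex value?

s_0 = ciphertext = 0xDEBF87
s_1 = InvRound(s_0, k_1) = 0xBF367C
s_2 = InvRound(s_1, k_0) = 0xD3B912

0xD3B912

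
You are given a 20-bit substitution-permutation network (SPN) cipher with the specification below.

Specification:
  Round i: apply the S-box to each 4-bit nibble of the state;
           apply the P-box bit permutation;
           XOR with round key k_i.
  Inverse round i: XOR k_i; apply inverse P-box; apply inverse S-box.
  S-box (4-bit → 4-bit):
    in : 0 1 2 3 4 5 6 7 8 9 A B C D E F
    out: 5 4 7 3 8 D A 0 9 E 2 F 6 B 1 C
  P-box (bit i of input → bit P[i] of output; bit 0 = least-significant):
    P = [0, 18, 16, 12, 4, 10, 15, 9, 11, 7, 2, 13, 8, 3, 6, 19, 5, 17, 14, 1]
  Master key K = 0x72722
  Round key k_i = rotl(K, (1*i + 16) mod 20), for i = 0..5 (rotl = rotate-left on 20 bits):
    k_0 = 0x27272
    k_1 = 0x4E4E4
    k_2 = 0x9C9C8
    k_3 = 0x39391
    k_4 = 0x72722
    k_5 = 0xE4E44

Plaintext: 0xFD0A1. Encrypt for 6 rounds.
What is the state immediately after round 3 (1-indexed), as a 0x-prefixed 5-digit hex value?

s_0 = plaintext = 0xFD0A1
s_1 = Round(s_0, k_0) = 0xB3F7C
s_2 = Round(s_1, k_1) = 0x385CA
s_3 = Round(s_2, k_2) = 0x764EC
s_4 = Round(s_3, k_3) = 0xEB389
s_5 = Round(s_4, k_4) = 0xA3CDA
s_6 = Round(s_5, k_5) = 0x849D8

0x764EC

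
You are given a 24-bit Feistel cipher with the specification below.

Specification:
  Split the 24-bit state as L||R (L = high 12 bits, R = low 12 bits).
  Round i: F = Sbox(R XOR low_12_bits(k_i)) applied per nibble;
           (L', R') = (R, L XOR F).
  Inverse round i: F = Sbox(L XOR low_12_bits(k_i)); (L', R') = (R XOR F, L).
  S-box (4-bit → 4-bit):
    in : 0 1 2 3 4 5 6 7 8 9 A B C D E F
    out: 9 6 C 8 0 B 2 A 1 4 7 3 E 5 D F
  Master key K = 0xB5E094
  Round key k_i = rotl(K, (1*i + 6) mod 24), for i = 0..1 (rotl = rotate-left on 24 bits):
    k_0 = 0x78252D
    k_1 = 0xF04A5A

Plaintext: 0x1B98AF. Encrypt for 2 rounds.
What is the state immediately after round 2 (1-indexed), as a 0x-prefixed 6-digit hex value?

0x4A5550

s_0 = plaintext = 0x1B98AF
s_1 = Round(s_0, k_0) = 0x8AF4A5
s_2 = Round(s_1, k_1) = 0x4A5550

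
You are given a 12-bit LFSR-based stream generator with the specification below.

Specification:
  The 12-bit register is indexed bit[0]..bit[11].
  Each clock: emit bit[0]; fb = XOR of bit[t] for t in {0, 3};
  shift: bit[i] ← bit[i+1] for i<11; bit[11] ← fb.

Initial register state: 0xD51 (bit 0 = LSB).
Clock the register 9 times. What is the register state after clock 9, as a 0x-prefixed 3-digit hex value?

0x7DE

reg_0 = 0xD51
clock 1: out=1, reg = 0xEA8
clock 2: out=0, reg = 0xF54
clock 3: out=0, reg = 0x7AA
clock 4: out=0, reg = 0xBD5
clock 5: out=1, reg = 0xDEA
clock 6: out=0, reg = 0xEF5
clock 7: out=1, reg = 0xF7A
clock 8: out=0, reg = 0xFBD
clock 9: out=1, reg = 0x7DE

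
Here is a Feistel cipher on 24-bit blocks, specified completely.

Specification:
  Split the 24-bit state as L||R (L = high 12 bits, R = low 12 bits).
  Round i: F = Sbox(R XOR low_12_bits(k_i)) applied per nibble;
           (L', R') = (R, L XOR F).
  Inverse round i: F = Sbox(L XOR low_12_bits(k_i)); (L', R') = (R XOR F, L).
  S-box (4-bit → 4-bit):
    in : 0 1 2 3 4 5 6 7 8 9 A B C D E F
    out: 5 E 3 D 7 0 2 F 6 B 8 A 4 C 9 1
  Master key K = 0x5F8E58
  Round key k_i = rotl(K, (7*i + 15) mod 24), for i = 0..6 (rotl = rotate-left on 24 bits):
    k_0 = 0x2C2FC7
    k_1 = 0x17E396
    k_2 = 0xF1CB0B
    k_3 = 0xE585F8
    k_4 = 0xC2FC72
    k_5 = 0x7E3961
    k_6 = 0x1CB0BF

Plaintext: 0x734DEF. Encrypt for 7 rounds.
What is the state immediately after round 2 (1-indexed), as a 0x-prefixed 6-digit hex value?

s_0 = plaintext = 0x734DEF
s_1 = Round(s_0, k_0) = 0xDEF402
s_2 = Round(s_1, k_1) = 0x402258
s_3 = Round(s_2, k_2) = 0x258F0F
s_4 = Round(s_3, k_3) = 0xF0FA47
s_5 = Round(s_4, k_4) = 0xA47DDF
s_6 = Round(s_5, k_5) = 0xDDFDEE
s_7 = Round(s_6, k_6) = 0xDEE1D1

0x402258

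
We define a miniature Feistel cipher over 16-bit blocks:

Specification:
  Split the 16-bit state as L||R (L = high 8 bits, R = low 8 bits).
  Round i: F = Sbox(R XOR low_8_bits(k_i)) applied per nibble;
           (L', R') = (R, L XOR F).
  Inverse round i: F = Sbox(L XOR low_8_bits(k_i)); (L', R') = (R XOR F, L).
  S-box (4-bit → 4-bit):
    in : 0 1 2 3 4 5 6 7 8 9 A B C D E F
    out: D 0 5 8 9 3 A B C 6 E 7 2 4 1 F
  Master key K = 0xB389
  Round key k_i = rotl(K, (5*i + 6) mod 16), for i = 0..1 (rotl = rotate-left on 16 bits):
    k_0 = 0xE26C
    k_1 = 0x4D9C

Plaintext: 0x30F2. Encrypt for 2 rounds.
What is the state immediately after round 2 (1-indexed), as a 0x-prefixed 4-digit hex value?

0x51D6

s_0 = plaintext = 0x30F2
s_1 = Round(s_0, k_0) = 0xF251
s_2 = Round(s_1, k_1) = 0x51D6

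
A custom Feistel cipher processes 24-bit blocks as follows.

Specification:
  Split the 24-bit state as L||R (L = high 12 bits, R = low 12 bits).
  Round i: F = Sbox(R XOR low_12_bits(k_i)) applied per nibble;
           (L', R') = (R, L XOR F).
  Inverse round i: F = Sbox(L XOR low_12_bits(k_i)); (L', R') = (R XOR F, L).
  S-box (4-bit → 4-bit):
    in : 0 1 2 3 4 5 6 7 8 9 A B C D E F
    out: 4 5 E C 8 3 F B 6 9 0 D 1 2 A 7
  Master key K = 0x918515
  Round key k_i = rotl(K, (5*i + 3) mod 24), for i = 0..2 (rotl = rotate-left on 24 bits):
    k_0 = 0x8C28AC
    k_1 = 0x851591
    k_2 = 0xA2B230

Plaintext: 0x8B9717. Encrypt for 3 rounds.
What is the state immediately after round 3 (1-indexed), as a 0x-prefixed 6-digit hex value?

0x764C5C

s_0 = plaintext = 0x8B9717
s_1 = Round(s_0, k_0) = 0x717F64
s_2 = Round(s_1, k_1) = 0xF64764
s_3 = Round(s_2, k_2) = 0x764C5C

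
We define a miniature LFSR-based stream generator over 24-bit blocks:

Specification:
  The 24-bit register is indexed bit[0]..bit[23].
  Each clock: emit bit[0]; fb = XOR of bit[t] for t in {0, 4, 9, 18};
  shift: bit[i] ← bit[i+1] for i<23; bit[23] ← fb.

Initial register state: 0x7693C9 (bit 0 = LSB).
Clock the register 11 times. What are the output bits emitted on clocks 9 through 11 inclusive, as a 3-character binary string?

reg_0 = 0x7693C9
clock 1: out=1, reg = 0xBB49E4
clock 2: out=0, reg = 0x5DA4F2
clock 3: out=0, reg = 0x2ED279
clock 4: out=1, reg = 0x17693C
clock 5: out=0, reg = 0x0BB49E
clock 6: out=0, reg = 0x85DA4F
clock 7: out=1, reg = 0xC2ED27
clock 8: out=1, reg = 0xE17693
clock 9: out=1, reg = 0xF0BB49
clock 10: out=1, reg = 0x785DA4
clock 11: out=0, reg = 0x3C2ED2

110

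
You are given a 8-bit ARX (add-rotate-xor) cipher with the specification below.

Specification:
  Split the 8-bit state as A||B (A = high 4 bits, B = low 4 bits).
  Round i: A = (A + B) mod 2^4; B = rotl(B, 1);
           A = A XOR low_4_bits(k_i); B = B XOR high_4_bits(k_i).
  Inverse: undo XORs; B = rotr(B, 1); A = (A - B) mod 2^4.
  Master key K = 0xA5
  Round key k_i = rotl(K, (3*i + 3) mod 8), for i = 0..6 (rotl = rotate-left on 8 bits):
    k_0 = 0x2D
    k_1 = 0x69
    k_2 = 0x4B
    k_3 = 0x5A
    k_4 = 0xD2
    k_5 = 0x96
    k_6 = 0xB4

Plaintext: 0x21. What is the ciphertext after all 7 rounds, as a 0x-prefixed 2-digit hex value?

s_0 = plaintext = 0x21
s_1 = Round(s_0, k_0) = 0xE0
s_2 = Round(s_1, k_1) = 0x76
s_3 = Round(s_2, k_2) = 0x68
s_4 = Round(s_3, k_3) = 0x44
s_5 = Round(s_4, k_4) = 0xA5
s_6 = Round(s_5, k_5) = 0x93
s_7 = Round(s_6, k_6) = 0x8D

0x8D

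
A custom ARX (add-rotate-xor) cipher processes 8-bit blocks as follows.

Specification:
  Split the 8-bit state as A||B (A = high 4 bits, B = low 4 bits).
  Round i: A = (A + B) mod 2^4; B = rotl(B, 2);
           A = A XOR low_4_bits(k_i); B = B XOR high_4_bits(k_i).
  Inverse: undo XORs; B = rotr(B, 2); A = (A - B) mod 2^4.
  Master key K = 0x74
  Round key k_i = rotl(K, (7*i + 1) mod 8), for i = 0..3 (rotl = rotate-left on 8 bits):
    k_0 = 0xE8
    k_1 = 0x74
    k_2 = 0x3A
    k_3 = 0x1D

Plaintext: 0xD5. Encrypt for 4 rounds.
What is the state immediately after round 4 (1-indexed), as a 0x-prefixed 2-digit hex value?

0x84

s_0 = plaintext = 0xD5
s_1 = Round(s_0, k_0) = 0xAB
s_2 = Round(s_1, k_1) = 0x19
s_3 = Round(s_2, k_2) = 0x05
s_4 = Round(s_3, k_3) = 0x84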